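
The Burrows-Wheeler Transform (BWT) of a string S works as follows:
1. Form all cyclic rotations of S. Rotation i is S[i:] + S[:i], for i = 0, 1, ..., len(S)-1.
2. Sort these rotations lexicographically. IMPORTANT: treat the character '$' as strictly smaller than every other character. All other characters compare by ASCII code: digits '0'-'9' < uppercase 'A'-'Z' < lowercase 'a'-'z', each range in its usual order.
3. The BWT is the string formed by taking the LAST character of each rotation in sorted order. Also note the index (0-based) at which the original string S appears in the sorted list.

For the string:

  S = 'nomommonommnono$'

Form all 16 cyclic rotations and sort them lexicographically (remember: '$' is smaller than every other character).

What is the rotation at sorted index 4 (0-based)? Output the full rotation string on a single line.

All 16 rotations (rotation i = S[i:]+S[:i]):
  rot[0] = nomommonommnono$
  rot[1] = omommonommnono$n
  rot[2] = mommonommnono$no
  rot[3] = ommonommnono$nom
  rot[4] = mmonommnono$nomo
  rot[5] = monommnono$nomom
  rot[6] = onommnono$nomomm
  rot[7] = nommnono$nomommo
  rot[8] = ommnono$nomommon
  rot[9] = mmnono$nomommono
  rot[10] = mnono$nomommonom
  rot[11] = nono$nomommonomm
  rot[12] = ono$nomommonommn
  rot[13] = no$nomommonommno
  rot[14] = o$nomommonommnon
  rot[15] = $nomommonommnono
Sorted (with $ < everything):
  sorted[0] = $nomommonommnono
  sorted[1] = mmnono$nomommono
  sorted[2] = mmonommnono$nomo
  sorted[3] = mnono$nomommonom
  sorted[4] = mommonommnono$no
  sorted[5] = monommnono$nomom
  sorted[6] = no$nomommonommno
  sorted[7] = nommnono$nomommo
  sorted[8] = nomommonommnono$
  sorted[9] = nono$nomommonomm
  sorted[10] = o$nomommonommnon
  sorted[11] = ommnono$nomommon
  sorted[12] = ommonommnono$nom
  sorted[13] = omommonommnono$n
  sorted[14] = ono$nomommonommn
  sorted[15] = onommnono$nomomm
sorted[4] = mommonommnono$no

Answer: mommonommnono$no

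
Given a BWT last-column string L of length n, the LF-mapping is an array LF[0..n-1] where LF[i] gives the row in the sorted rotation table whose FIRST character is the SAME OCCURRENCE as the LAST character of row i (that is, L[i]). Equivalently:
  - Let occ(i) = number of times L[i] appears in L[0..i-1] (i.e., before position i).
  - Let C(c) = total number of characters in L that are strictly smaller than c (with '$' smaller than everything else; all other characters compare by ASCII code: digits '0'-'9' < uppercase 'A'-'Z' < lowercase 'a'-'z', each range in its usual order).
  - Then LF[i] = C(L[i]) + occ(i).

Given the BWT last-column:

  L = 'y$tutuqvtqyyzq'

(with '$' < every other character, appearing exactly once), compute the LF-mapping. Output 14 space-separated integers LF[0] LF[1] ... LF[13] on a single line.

Answer: 10 0 4 7 5 8 1 9 6 2 11 12 13 3

Derivation:
Char counts: '$':1, 'q':3, 't':3, 'u':2, 'v':1, 'y':3, 'z':1
C (first-col start): C('$')=0, C('q')=1, C('t')=4, C('u')=7, C('v')=9, C('y')=10, C('z')=13
L[0]='y': occ=0, LF[0]=C('y')+0=10+0=10
L[1]='$': occ=0, LF[1]=C('$')+0=0+0=0
L[2]='t': occ=0, LF[2]=C('t')+0=4+0=4
L[3]='u': occ=0, LF[3]=C('u')+0=7+0=7
L[4]='t': occ=1, LF[4]=C('t')+1=4+1=5
L[5]='u': occ=1, LF[5]=C('u')+1=7+1=8
L[6]='q': occ=0, LF[6]=C('q')+0=1+0=1
L[7]='v': occ=0, LF[7]=C('v')+0=9+0=9
L[8]='t': occ=2, LF[8]=C('t')+2=4+2=6
L[9]='q': occ=1, LF[9]=C('q')+1=1+1=2
L[10]='y': occ=1, LF[10]=C('y')+1=10+1=11
L[11]='y': occ=2, LF[11]=C('y')+2=10+2=12
L[12]='z': occ=0, LF[12]=C('z')+0=13+0=13
L[13]='q': occ=2, LF[13]=C('q')+2=1+2=3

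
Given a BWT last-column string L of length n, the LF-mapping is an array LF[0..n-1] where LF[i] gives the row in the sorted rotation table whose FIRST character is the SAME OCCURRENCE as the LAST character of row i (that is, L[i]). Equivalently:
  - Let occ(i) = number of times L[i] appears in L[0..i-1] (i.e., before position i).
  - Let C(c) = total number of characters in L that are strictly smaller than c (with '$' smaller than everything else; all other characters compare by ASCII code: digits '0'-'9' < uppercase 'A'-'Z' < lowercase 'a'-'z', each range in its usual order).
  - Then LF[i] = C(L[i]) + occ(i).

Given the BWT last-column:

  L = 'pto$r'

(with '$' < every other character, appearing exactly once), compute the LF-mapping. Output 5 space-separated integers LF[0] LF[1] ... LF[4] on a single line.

Answer: 2 4 1 0 3

Derivation:
Char counts: '$':1, 'o':1, 'p':1, 'r':1, 't':1
C (first-col start): C('$')=0, C('o')=1, C('p')=2, C('r')=3, C('t')=4
L[0]='p': occ=0, LF[0]=C('p')+0=2+0=2
L[1]='t': occ=0, LF[1]=C('t')+0=4+0=4
L[2]='o': occ=0, LF[2]=C('o')+0=1+0=1
L[3]='$': occ=0, LF[3]=C('$')+0=0+0=0
L[4]='r': occ=0, LF[4]=C('r')+0=3+0=3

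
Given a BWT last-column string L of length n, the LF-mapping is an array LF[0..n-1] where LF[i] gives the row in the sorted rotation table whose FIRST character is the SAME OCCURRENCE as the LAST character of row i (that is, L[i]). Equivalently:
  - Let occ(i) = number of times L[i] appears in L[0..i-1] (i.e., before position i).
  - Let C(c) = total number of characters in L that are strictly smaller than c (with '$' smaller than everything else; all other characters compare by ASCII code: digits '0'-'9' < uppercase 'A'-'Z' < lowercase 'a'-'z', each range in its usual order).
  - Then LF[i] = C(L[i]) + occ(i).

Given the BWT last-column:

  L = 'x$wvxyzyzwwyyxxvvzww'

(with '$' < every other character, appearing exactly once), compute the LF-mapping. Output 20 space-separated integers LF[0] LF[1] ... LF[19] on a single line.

Answer: 9 0 4 1 10 13 17 14 18 5 6 15 16 11 12 2 3 19 7 8

Derivation:
Char counts: '$':1, 'v':3, 'w':5, 'x':4, 'y':4, 'z':3
C (first-col start): C('$')=0, C('v')=1, C('w')=4, C('x')=9, C('y')=13, C('z')=17
L[0]='x': occ=0, LF[0]=C('x')+0=9+0=9
L[1]='$': occ=0, LF[1]=C('$')+0=0+0=0
L[2]='w': occ=0, LF[2]=C('w')+0=4+0=4
L[3]='v': occ=0, LF[3]=C('v')+0=1+0=1
L[4]='x': occ=1, LF[4]=C('x')+1=9+1=10
L[5]='y': occ=0, LF[5]=C('y')+0=13+0=13
L[6]='z': occ=0, LF[6]=C('z')+0=17+0=17
L[7]='y': occ=1, LF[7]=C('y')+1=13+1=14
L[8]='z': occ=1, LF[8]=C('z')+1=17+1=18
L[9]='w': occ=1, LF[9]=C('w')+1=4+1=5
L[10]='w': occ=2, LF[10]=C('w')+2=4+2=6
L[11]='y': occ=2, LF[11]=C('y')+2=13+2=15
L[12]='y': occ=3, LF[12]=C('y')+3=13+3=16
L[13]='x': occ=2, LF[13]=C('x')+2=9+2=11
L[14]='x': occ=3, LF[14]=C('x')+3=9+3=12
L[15]='v': occ=1, LF[15]=C('v')+1=1+1=2
L[16]='v': occ=2, LF[16]=C('v')+2=1+2=3
L[17]='z': occ=2, LF[17]=C('z')+2=17+2=19
L[18]='w': occ=3, LF[18]=C('w')+3=4+3=7
L[19]='w': occ=4, LF[19]=C('w')+4=4+4=8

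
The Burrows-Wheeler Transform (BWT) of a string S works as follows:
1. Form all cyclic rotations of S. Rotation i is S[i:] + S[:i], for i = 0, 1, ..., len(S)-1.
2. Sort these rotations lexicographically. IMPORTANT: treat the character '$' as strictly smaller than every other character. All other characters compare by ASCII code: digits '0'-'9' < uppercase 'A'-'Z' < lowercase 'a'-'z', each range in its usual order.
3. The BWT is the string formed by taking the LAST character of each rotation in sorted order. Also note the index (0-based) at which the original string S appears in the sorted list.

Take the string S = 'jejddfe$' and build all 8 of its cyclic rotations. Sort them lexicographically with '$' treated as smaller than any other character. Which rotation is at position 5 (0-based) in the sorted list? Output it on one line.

Answer: fe$jejdd

Derivation:
All 8 rotations (rotation i = S[i:]+S[:i]):
  rot[0] = jejddfe$
  rot[1] = ejddfe$j
  rot[2] = jddfe$je
  rot[3] = ddfe$jej
  rot[4] = dfe$jejd
  rot[5] = fe$jejdd
  rot[6] = e$jejddf
  rot[7] = $jejddfe
Sorted (with $ < everything):
  sorted[0] = $jejddfe
  sorted[1] = ddfe$jej
  sorted[2] = dfe$jejd
  sorted[3] = e$jejddf
  sorted[4] = ejddfe$j
  sorted[5] = fe$jejdd
  sorted[6] = jddfe$je
  sorted[7] = jejddfe$
sorted[5] = fe$jejdd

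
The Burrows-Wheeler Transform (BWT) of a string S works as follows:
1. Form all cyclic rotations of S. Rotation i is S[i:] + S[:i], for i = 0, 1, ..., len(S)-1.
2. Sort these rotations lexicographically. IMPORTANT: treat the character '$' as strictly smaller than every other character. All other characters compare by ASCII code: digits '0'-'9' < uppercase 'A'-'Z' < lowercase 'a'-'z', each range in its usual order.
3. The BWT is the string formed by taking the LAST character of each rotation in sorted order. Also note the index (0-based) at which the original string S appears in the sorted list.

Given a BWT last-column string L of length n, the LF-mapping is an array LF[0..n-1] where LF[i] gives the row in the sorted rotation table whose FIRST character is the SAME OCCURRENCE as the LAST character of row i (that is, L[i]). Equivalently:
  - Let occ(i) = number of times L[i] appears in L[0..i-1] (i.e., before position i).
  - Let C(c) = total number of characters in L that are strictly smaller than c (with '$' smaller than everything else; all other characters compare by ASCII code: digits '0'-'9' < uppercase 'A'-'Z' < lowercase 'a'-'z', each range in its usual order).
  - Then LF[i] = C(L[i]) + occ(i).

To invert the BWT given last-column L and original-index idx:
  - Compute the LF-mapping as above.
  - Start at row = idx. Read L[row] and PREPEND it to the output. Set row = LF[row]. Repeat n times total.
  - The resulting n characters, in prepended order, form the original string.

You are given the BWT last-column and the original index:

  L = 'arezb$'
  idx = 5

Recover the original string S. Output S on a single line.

Answer: zebra$

Derivation:
LF mapping: 1 4 3 5 2 0
Walk LF starting at row 5, prepending L[row]:
  step 1: row=5, L[5]='$', prepend. Next row=LF[5]=0
  step 2: row=0, L[0]='a', prepend. Next row=LF[0]=1
  step 3: row=1, L[1]='r', prepend. Next row=LF[1]=4
  step 4: row=4, L[4]='b', prepend. Next row=LF[4]=2
  step 5: row=2, L[2]='e', prepend. Next row=LF[2]=3
  step 6: row=3, L[3]='z', prepend. Next row=LF[3]=5
Reversed output: zebra$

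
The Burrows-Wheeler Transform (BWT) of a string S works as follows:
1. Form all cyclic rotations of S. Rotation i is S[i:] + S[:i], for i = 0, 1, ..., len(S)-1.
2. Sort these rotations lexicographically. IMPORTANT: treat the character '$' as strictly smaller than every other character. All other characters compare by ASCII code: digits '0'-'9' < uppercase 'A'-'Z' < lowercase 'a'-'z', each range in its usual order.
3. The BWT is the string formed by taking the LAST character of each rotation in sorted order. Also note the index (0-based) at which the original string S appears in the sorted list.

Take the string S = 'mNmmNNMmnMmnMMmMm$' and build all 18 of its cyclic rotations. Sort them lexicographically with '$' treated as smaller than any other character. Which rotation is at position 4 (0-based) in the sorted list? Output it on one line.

Answer: MmnMMmMm$mNmmNNMmn

Derivation:
All 18 rotations (rotation i = S[i:]+S[:i]):
  rot[0] = mNmmNNMmnMmnMMmMm$
  rot[1] = NmmNNMmnMmnMMmMm$m
  rot[2] = mmNNMmnMmnMMmMm$mN
  rot[3] = mNNMmnMmnMMmMm$mNm
  rot[4] = NNMmnMmnMMmMm$mNmm
  rot[5] = NMmnMmnMMmMm$mNmmN
  rot[6] = MmnMmnMMmMm$mNmmNN
  rot[7] = mnMmnMMmMm$mNmmNNM
  rot[8] = nMmnMMmMm$mNmmNNMm
  rot[9] = MmnMMmMm$mNmmNNMmn
  rot[10] = mnMMmMm$mNmmNNMmnM
  rot[11] = nMMmMm$mNmmNNMmnMm
  rot[12] = MMmMm$mNmmNNMmnMmn
  rot[13] = MmMm$mNmmNNMmnMmnM
  rot[14] = mMm$mNmmNNMmnMmnMM
  rot[15] = Mm$mNmmNNMmnMmnMMm
  rot[16] = m$mNmmNNMmnMmnMMmM
  rot[17] = $mNmmNNMmnMmnMMmMm
Sorted (with $ < everything):
  sorted[0] = $mNmmNNMmnMmnMMmMm
  sorted[1] = MMmMm$mNmmNNMmnMmn
  sorted[2] = Mm$mNmmNNMmnMmnMMm
  sorted[3] = MmMm$mNmmNNMmnMmnM
  sorted[4] = MmnMMmMm$mNmmNNMmn
  sorted[5] = MmnMmnMMmMm$mNmmNN
  sorted[6] = NMmnMmnMMmMm$mNmmN
  sorted[7] = NNMmnMmnMMmMm$mNmm
  sorted[8] = NmmNNMmnMmnMMmMm$m
  sorted[9] = m$mNmmNNMmnMmnMMmM
  sorted[10] = mMm$mNmmNNMmnMmnMM
  sorted[11] = mNNMmnMmnMMmMm$mNm
  sorted[12] = mNmmNNMmnMmnMMmMm$
  sorted[13] = mmNNMmnMmnMMmMm$mN
  sorted[14] = mnMMmMm$mNmmNNMmnM
  sorted[15] = mnMmnMMmMm$mNmmNNM
  sorted[16] = nMMmMm$mNmmNNMmnMm
  sorted[17] = nMmnMMmMm$mNmmNNMm
sorted[4] = MmnMMmMm$mNmmNNMmn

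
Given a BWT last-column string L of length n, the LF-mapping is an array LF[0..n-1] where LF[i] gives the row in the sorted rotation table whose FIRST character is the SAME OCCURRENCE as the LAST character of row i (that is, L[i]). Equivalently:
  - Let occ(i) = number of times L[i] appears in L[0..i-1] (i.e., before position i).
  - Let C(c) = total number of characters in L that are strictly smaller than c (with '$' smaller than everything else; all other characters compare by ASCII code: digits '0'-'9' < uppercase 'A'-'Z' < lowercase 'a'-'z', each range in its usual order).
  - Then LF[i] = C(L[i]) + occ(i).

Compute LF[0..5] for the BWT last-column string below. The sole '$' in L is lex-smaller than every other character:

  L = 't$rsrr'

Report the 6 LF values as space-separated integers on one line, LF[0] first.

Char counts: '$':1, 'r':3, 's':1, 't':1
C (first-col start): C('$')=0, C('r')=1, C('s')=4, C('t')=5
L[0]='t': occ=0, LF[0]=C('t')+0=5+0=5
L[1]='$': occ=0, LF[1]=C('$')+0=0+0=0
L[2]='r': occ=0, LF[2]=C('r')+0=1+0=1
L[3]='s': occ=0, LF[3]=C('s')+0=4+0=4
L[4]='r': occ=1, LF[4]=C('r')+1=1+1=2
L[5]='r': occ=2, LF[5]=C('r')+2=1+2=3

Answer: 5 0 1 4 2 3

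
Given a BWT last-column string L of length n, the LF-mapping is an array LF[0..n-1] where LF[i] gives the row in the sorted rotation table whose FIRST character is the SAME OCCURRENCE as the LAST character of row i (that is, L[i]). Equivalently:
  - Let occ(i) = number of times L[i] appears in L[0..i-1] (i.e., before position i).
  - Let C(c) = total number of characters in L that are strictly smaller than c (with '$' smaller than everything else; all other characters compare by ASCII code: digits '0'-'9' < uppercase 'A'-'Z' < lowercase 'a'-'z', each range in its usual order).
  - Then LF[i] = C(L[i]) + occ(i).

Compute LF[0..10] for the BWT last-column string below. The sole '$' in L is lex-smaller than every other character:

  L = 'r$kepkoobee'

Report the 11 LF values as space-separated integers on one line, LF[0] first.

Answer: 10 0 5 2 9 6 7 8 1 3 4

Derivation:
Char counts: '$':1, 'b':1, 'e':3, 'k':2, 'o':2, 'p':1, 'r':1
C (first-col start): C('$')=0, C('b')=1, C('e')=2, C('k')=5, C('o')=7, C('p')=9, C('r')=10
L[0]='r': occ=0, LF[0]=C('r')+0=10+0=10
L[1]='$': occ=0, LF[1]=C('$')+0=0+0=0
L[2]='k': occ=0, LF[2]=C('k')+0=5+0=5
L[3]='e': occ=0, LF[3]=C('e')+0=2+0=2
L[4]='p': occ=0, LF[4]=C('p')+0=9+0=9
L[5]='k': occ=1, LF[5]=C('k')+1=5+1=6
L[6]='o': occ=0, LF[6]=C('o')+0=7+0=7
L[7]='o': occ=1, LF[7]=C('o')+1=7+1=8
L[8]='b': occ=0, LF[8]=C('b')+0=1+0=1
L[9]='e': occ=1, LF[9]=C('e')+1=2+1=3
L[10]='e': occ=2, LF[10]=C('e')+2=2+2=4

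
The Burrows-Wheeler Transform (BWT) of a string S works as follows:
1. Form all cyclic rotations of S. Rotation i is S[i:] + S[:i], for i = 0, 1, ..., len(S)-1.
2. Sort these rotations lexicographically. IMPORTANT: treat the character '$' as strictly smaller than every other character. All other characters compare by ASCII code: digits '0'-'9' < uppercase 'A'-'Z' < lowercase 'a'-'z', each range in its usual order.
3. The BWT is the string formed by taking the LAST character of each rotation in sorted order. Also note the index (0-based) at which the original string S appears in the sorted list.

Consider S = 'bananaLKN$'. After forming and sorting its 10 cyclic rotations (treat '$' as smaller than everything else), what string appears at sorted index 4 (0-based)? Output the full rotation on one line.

Answer: aLKN$banan

Derivation:
All 10 rotations (rotation i = S[i:]+S[:i]):
  rot[0] = bananaLKN$
  rot[1] = ananaLKN$b
  rot[2] = nanaLKN$ba
  rot[3] = anaLKN$ban
  rot[4] = naLKN$bana
  rot[5] = aLKN$banan
  rot[6] = LKN$banana
  rot[7] = KN$bananaL
  rot[8] = N$bananaLK
  rot[9] = $bananaLKN
Sorted (with $ < everything):
  sorted[0] = $bananaLKN
  sorted[1] = KN$bananaL
  sorted[2] = LKN$banana
  sorted[3] = N$bananaLK
  sorted[4] = aLKN$banan
  sorted[5] = anaLKN$ban
  sorted[6] = ananaLKN$b
  sorted[7] = bananaLKN$
  sorted[8] = naLKN$bana
  sorted[9] = nanaLKN$ba
sorted[4] = aLKN$banan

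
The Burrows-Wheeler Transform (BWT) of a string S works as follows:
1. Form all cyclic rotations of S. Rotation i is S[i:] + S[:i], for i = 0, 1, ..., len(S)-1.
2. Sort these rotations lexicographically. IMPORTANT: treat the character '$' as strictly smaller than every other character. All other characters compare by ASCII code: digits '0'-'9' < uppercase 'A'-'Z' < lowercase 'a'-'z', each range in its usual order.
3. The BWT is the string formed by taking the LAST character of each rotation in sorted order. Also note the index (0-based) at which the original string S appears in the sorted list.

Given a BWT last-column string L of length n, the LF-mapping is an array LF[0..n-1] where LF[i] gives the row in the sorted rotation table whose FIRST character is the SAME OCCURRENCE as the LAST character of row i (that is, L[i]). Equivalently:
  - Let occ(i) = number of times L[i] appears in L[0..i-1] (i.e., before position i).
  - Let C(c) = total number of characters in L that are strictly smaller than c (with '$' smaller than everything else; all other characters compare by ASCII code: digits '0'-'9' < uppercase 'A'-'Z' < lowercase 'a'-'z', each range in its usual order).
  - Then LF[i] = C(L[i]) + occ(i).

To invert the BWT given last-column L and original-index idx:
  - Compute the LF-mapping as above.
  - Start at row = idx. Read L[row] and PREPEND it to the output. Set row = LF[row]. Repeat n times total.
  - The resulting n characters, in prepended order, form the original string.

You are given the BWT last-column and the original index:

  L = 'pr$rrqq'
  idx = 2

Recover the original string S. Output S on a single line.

Answer: qrqrrp$

Derivation:
LF mapping: 1 4 0 5 6 2 3
Walk LF starting at row 2, prepending L[row]:
  step 1: row=2, L[2]='$', prepend. Next row=LF[2]=0
  step 2: row=0, L[0]='p', prepend. Next row=LF[0]=1
  step 3: row=1, L[1]='r', prepend. Next row=LF[1]=4
  step 4: row=4, L[4]='r', prepend. Next row=LF[4]=6
  step 5: row=6, L[6]='q', prepend. Next row=LF[6]=3
  step 6: row=3, L[3]='r', prepend. Next row=LF[3]=5
  step 7: row=5, L[5]='q', prepend. Next row=LF[5]=2
Reversed output: qrqrrp$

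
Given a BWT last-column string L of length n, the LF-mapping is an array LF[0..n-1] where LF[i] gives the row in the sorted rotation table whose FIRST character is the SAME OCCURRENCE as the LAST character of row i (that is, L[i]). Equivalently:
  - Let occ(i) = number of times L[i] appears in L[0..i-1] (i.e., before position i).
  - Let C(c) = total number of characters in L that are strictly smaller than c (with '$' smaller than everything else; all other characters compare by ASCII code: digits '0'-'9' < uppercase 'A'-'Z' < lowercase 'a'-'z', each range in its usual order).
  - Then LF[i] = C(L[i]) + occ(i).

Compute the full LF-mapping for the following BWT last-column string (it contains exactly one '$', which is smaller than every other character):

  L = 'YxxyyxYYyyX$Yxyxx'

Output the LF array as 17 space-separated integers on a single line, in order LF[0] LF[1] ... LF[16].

Char counts: '$':1, 'X':1, 'Y':4, 'x':6, 'y':5
C (first-col start): C('$')=0, C('X')=1, C('Y')=2, C('x')=6, C('y')=12
L[0]='Y': occ=0, LF[0]=C('Y')+0=2+0=2
L[1]='x': occ=0, LF[1]=C('x')+0=6+0=6
L[2]='x': occ=1, LF[2]=C('x')+1=6+1=7
L[3]='y': occ=0, LF[3]=C('y')+0=12+0=12
L[4]='y': occ=1, LF[4]=C('y')+1=12+1=13
L[5]='x': occ=2, LF[5]=C('x')+2=6+2=8
L[6]='Y': occ=1, LF[6]=C('Y')+1=2+1=3
L[7]='Y': occ=2, LF[7]=C('Y')+2=2+2=4
L[8]='y': occ=2, LF[8]=C('y')+2=12+2=14
L[9]='y': occ=3, LF[9]=C('y')+3=12+3=15
L[10]='X': occ=0, LF[10]=C('X')+0=1+0=1
L[11]='$': occ=0, LF[11]=C('$')+0=0+0=0
L[12]='Y': occ=3, LF[12]=C('Y')+3=2+3=5
L[13]='x': occ=3, LF[13]=C('x')+3=6+3=9
L[14]='y': occ=4, LF[14]=C('y')+4=12+4=16
L[15]='x': occ=4, LF[15]=C('x')+4=6+4=10
L[16]='x': occ=5, LF[16]=C('x')+5=6+5=11

Answer: 2 6 7 12 13 8 3 4 14 15 1 0 5 9 16 10 11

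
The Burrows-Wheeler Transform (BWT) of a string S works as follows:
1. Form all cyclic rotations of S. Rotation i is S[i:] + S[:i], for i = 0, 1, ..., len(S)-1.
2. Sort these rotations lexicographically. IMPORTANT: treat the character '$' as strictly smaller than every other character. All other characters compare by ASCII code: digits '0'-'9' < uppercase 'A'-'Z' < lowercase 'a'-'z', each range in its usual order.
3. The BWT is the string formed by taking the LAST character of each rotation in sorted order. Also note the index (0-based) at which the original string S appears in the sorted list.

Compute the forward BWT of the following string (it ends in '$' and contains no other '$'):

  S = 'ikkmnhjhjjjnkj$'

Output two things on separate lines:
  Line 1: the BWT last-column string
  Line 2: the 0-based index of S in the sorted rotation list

All 15 rotations (rotation i = S[i:]+S[:i]):
  rot[0] = ikkmnhjhjjjnkj$
  rot[1] = kkmnhjhjjjnkj$i
  rot[2] = kmnhjhjjjnkj$ik
  rot[3] = mnhjhjjjnkj$ikk
  rot[4] = nhjhjjjnkj$ikkm
  rot[5] = hjhjjjnkj$ikkmn
  rot[6] = jhjjjnkj$ikkmnh
  rot[7] = hjjjnkj$ikkmnhj
  rot[8] = jjjnkj$ikkmnhjh
  rot[9] = jjnkj$ikkmnhjhj
  rot[10] = jnkj$ikkmnhjhjj
  rot[11] = nkj$ikkmnhjhjjj
  rot[12] = kj$ikkmnhjhjjjn
  rot[13] = j$ikkmnhjhjjjnk
  rot[14] = $ikkmnhjhjjjnkj
Sorted (with $ < everything):
  sorted[0] = $ikkmnhjhjjjnkj  (last char: 'j')
  sorted[1] = hjhjjjnkj$ikkmn  (last char: 'n')
  sorted[2] = hjjjnkj$ikkmnhj  (last char: 'j')
  sorted[3] = ikkmnhjhjjjnkj$  (last char: '$')
  sorted[4] = j$ikkmnhjhjjjnk  (last char: 'k')
  sorted[5] = jhjjjnkj$ikkmnh  (last char: 'h')
  sorted[6] = jjjnkj$ikkmnhjh  (last char: 'h')
  sorted[7] = jjnkj$ikkmnhjhj  (last char: 'j')
  sorted[8] = jnkj$ikkmnhjhjj  (last char: 'j')
  sorted[9] = kj$ikkmnhjhjjjn  (last char: 'n')
  sorted[10] = kkmnhjhjjjnkj$i  (last char: 'i')
  sorted[11] = kmnhjhjjjnkj$ik  (last char: 'k')
  sorted[12] = mnhjhjjjnkj$ikk  (last char: 'k')
  sorted[13] = nhjhjjjnkj$ikkm  (last char: 'm')
  sorted[14] = nkj$ikkmnhjhjjj  (last char: 'j')
Last column: jnj$khhjjnikkmj
Original string S is at sorted index 3

Answer: jnj$khhjjnikkmj
3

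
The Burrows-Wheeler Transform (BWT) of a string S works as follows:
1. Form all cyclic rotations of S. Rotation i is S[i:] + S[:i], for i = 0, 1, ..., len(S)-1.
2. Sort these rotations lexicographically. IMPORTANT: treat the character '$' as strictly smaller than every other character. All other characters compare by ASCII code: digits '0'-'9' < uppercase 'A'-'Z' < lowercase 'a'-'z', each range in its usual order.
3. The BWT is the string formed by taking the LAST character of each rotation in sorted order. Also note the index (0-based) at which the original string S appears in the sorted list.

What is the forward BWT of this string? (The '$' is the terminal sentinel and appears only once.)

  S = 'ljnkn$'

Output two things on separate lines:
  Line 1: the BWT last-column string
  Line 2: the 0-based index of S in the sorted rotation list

All 6 rotations (rotation i = S[i:]+S[:i]):
  rot[0] = ljnkn$
  rot[1] = jnkn$l
  rot[2] = nkn$lj
  rot[3] = kn$ljn
  rot[4] = n$ljnk
  rot[5] = $ljnkn
Sorted (with $ < everything):
  sorted[0] = $ljnkn  (last char: 'n')
  sorted[1] = jnkn$l  (last char: 'l')
  sorted[2] = kn$ljn  (last char: 'n')
  sorted[3] = ljnkn$  (last char: '$')
  sorted[4] = n$ljnk  (last char: 'k')
  sorted[5] = nkn$lj  (last char: 'j')
Last column: nln$kj
Original string S is at sorted index 3

Answer: nln$kj
3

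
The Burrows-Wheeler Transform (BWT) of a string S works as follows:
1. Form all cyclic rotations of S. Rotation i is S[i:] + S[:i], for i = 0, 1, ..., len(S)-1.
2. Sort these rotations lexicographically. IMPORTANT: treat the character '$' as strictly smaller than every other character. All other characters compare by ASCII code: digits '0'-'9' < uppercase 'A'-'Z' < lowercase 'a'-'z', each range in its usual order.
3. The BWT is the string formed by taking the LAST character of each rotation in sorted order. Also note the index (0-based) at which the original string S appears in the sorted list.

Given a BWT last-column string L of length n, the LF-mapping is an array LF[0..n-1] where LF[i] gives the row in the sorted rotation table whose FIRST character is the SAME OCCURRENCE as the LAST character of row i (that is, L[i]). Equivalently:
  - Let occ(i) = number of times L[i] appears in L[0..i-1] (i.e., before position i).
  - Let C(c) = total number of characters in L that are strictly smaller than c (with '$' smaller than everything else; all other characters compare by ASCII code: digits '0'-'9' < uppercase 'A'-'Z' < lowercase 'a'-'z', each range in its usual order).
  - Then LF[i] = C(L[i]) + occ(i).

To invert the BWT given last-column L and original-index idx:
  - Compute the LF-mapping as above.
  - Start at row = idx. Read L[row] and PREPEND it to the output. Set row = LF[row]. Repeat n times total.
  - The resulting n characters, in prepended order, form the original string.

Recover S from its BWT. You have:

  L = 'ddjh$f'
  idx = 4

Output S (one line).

LF mapping: 1 2 5 4 0 3
Walk LF starting at row 4, prepending L[row]:
  step 1: row=4, L[4]='$', prepend. Next row=LF[4]=0
  step 2: row=0, L[0]='d', prepend. Next row=LF[0]=1
  step 3: row=1, L[1]='d', prepend. Next row=LF[1]=2
  step 4: row=2, L[2]='j', prepend. Next row=LF[2]=5
  step 5: row=5, L[5]='f', prepend. Next row=LF[5]=3
  step 6: row=3, L[3]='h', prepend. Next row=LF[3]=4
Reversed output: hfjdd$

Answer: hfjdd$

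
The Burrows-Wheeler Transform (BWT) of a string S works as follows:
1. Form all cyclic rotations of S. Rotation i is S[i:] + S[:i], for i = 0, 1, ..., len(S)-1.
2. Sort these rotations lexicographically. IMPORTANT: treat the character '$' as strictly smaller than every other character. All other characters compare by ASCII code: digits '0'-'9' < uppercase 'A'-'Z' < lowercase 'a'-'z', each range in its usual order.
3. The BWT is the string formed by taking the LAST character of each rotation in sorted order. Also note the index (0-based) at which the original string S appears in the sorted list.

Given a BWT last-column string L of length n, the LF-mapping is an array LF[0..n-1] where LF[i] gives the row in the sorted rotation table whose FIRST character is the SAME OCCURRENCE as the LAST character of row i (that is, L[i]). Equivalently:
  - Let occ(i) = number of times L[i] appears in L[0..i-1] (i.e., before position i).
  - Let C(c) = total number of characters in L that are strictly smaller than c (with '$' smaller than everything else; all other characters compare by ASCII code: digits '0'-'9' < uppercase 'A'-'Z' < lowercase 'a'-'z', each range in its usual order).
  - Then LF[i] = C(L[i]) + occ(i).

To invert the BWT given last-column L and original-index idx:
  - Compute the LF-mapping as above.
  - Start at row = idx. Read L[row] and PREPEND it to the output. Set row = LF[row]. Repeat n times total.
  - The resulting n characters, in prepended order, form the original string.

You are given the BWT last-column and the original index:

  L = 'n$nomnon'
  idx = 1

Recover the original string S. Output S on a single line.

LF mapping: 2 0 3 6 1 4 7 5
Walk LF starting at row 1, prepending L[row]:
  step 1: row=1, L[1]='$', prepend. Next row=LF[1]=0
  step 2: row=0, L[0]='n', prepend. Next row=LF[0]=2
  step 3: row=2, L[2]='n', prepend. Next row=LF[2]=3
  step 4: row=3, L[3]='o', prepend. Next row=LF[3]=6
  step 5: row=6, L[6]='o', prepend. Next row=LF[6]=7
  step 6: row=7, L[7]='n', prepend. Next row=LF[7]=5
  step 7: row=5, L[5]='n', prepend. Next row=LF[5]=4
  step 8: row=4, L[4]='m', prepend. Next row=LF[4]=1
Reversed output: mnnoonn$

Answer: mnnoonn$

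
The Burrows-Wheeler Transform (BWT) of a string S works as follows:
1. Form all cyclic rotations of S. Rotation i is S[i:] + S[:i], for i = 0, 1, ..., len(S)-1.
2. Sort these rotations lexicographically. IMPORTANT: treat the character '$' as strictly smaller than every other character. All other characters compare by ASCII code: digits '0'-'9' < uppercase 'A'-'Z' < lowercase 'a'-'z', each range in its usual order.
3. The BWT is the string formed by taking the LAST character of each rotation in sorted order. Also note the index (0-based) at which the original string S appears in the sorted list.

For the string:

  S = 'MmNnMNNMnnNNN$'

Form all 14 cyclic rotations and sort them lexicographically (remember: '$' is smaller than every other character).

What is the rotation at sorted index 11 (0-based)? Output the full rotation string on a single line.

Answer: nMNNMnnNNN$MmN

Derivation:
All 14 rotations (rotation i = S[i:]+S[:i]):
  rot[0] = MmNnMNNMnnNNN$
  rot[1] = mNnMNNMnnNNN$M
  rot[2] = NnMNNMnnNNN$Mm
  rot[3] = nMNNMnnNNN$MmN
  rot[4] = MNNMnnNNN$MmNn
  rot[5] = NNMnnNNN$MmNnM
  rot[6] = NMnnNNN$MmNnMN
  rot[7] = MnnNNN$MmNnMNN
  rot[8] = nnNNN$MmNnMNNM
  rot[9] = nNNN$MmNnMNNMn
  rot[10] = NNN$MmNnMNNMnn
  rot[11] = NN$MmNnMNNMnnN
  rot[12] = N$MmNnMNNMnnNN
  rot[13] = $MmNnMNNMnnNNN
Sorted (with $ < everything):
  sorted[0] = $MmNnMNNMnnNNN
  sorted[1] = MNNMnnNNN$MmNn
  sorted[2] = MmNnMNNMnnNNN$
  sorted[3] = MnnNNN$MmNnMNN
  sorted[4] = N$MmNnMNNMnnNN
  sorted[5] = NMnnNNN$MmNnMN
  sorted[6] = NN$MmNnMNNMnnN
  sorted[7] = NNMnnNNN$MmNnM
  sorted[8] = NNN$MmNnMNNMnn
  sorted[9] = NnMNNMnnNNN$Mm
  sorted[10] = mNnMNNMnnNNN$M
  sorted[11] = nMNNMnnNNN$MmN
  sorted[12] = nNNN$MmNnMNNMn
  sorted[13] = nnNNN$MmNnMNNM
sorted[11] = nMNNMnnNNN$MmN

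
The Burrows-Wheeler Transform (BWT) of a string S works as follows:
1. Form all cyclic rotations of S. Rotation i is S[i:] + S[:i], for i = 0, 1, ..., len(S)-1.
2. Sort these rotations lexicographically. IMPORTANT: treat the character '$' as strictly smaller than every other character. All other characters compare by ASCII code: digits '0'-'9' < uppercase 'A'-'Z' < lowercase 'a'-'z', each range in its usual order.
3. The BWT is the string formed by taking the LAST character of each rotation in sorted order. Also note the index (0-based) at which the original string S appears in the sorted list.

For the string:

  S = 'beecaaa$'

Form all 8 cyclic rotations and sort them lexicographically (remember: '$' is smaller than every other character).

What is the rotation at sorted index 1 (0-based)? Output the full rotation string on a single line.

Answer: a$beecaa

Derivation:
All 8 rotations (rotation i = S[i:]+S[:i]):
  rot[0] = beecaaa$
  rot[1] = eecaaa$b
  rot[2] = ecaaa$be
  rot[3] = caaa$bee
  rot[4] = aaa$beec
  rot[5] = aa$beeca
  rot[6] = a$beecaa
  rot[7] = $beecaaa
Sorted (with $ < everything):
  sorted[0] = $beecaaa
  sorted[1] = a$beecaa
  sorted[2] = aa$beeca
  sorted[3] = aaa$beec
  sorted[4] = beecaaa$
  sorted[5] = caaa$bee
  sorted[6] = ecaaa$be
  sorted[7] = eecaaa$b
sorted[1] = a$beecaa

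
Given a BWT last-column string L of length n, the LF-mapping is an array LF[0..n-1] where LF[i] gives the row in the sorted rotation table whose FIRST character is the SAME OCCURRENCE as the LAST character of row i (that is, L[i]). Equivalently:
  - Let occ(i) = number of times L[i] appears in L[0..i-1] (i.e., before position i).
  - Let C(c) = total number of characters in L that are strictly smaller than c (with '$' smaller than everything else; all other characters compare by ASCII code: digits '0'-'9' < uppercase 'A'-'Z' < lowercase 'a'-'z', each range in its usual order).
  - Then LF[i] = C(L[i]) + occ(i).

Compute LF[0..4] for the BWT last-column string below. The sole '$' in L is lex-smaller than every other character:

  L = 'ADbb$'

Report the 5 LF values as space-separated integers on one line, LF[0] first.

Answer: 1 2 3 4 0

Derivation:
Char counts: '$':1, 'A':1, 'D':1, 'b':2
C (first-col start): C('$')=0, C('A')=1, C('D')=2, C('b')=3
L[0]='A': occ=0, LF[0]=C('A')+0=1+0=1
L[1]='D': occ=0, LF[1]=C('D')+0=2+0=2
L[2]='b': occ=0, LF[2]=C('b')+0=3+0=3
L[3]='b': occ=1, LF[3]=C('b')+1=3+1=4
L[4]='$': occ=0, LF[4]=C('$')+0=0+0=0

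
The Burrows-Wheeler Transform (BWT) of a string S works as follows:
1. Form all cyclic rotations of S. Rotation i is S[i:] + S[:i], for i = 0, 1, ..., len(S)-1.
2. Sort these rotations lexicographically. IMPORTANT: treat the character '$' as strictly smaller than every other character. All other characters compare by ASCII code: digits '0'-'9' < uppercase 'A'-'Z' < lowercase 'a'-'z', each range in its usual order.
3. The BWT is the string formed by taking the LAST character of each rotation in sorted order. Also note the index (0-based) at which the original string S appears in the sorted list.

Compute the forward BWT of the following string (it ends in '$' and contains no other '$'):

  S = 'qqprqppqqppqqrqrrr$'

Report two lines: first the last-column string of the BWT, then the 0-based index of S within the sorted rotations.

Answer: rqqppqrqqp$pqrrpqrq
10

Derivation:
All 19 rotations (rotation i = S[i:]+S[:i]):
  rot[0] = qqprqppqqppqqrqrrr$
  rot[1] = qprqppqqppqqrqrrr$q
  rot[2] = prqppqqppqqrqrrr$qq
  rot[3] = rqppqqppqqrqrrr$qqp
  rot[4] = qppqqppqqrqrrr$qqpr
  rot[5] = ppqqppqqrqrrr$qqprq
  rot[6] = pqqppqqrqrrr$qqprqp
  rot[7] = qqppqqrqrrr$qqprqpp
  rot[8] = qppqqrqrrr$qqprqppq
  rot[9] = ppqqrqrrr$qqprqppqq
  rot[10] = pqqrqrrr$qqprqppqqp
  rot[11] = qqrqrrr$qqprqppqqpp
  rot[12] = qrqrrr$qqprqppqqppq
  rot[13] = rqrrr$qqprqppqqppqq
  rot[14] = qrrr$qqprqppqqppqqr
  rot[15] = rrr$qqprqppqqppqqrq
  rot[16] = rr$qqprqppqqppqqrqr
  rot[17] = r$qqprqppqqppqqrqrr
  rot[18] = $qqprqppqqppqqrqrrr
Sorted (with $ < everything):
  sorted[0] = $qqprqppqqppqqrqrrr  (last char: 'r')
  sorted[1] = ppqqppqqrqrrr$qqprq  (last char: 'q')
  sorted[2] = ppqqrqrrr$qqprqppqq  (last char: 'q')
  sorted[3] = pqqppqqrqrrr$qqprqp  (last char: 'p')
  sorted[4] = pqqrqrrr$qqprqppqqp  (last char: 'p')
  sorted[5] = prqppqqppqqrqrrr$qq  (last char: 'q')
  sorted[6] = qppqqppqqrqrrr$qqpr  (last char: 'r')
  sorted[7] = qppqqrqrrr$qqprqppq  (last char: 'q')
  sorted[8] = qprqppqqppqqrqrrr$q  (last char: 'q')
  sorted[9] = qqppqqrqrrr$qqprqpp  (last char: 'p')
  sorted[10] = qqprqppqqppqqrqrrr$  (last char: '$')
  sorted[11] = qqrqrrr$qqprqppqqpp  (last char: 'p')
  sorted[12] = qrqrrr$qqprqppqqppq  (last char: 'q')
  sorted[13] = qrrr$qqprqppqqppqqr  (last char: 'r')
  sorted[14] = r$qqprqppqqppqqrqrr  (last char: 'r')
  sorted[15] = rqppqqppqqrqrrr$qqp  (last char: 'p')
  sorted[16] = rqrrr$qqprqppqqppqq  (last char: 'q')
  sorted[17] = rr$qqprqppqqppqqrqr  (last char: 'r')
  sorted[18] = rrr$qqprqppqqppqqrq  (last char: 'q')
Last column: rqqppqrqqp$pqrrpqrq
Original string S is at sorted index 10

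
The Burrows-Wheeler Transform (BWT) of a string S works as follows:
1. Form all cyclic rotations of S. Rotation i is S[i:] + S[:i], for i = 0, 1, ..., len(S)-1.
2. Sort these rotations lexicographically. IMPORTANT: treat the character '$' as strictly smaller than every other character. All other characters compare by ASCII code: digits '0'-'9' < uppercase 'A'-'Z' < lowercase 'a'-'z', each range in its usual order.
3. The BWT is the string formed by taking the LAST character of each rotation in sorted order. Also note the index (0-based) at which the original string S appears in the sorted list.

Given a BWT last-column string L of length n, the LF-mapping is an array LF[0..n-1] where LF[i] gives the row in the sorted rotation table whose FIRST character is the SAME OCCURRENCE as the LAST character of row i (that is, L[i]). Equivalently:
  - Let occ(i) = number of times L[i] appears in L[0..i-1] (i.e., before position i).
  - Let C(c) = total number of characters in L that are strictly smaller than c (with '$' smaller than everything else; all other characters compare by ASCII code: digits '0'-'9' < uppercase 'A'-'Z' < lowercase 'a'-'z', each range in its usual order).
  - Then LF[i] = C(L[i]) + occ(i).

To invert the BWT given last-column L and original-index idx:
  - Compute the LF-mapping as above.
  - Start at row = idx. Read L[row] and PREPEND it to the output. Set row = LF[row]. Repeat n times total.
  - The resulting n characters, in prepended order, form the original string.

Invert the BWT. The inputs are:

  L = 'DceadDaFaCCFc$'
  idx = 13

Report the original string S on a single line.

Answer: eCcCaaFcdDFaD$

Derivation:
LF mapping: 3 10 13 7 12 4 8 5 9 1 2 6 11 0
Walk LF starting at row 13, prepending L[row]:
  step 1: row=13, L[13]='$', prepend. Next row=LF[13]=0
  step 2: row=0, L[0]='D', prepend. Next row=LF[0]=3
  step 3: row=3, L[3]='a', prepend. Next row=LF[3]=7
  step 4: row=7, L[7]='F', prepend. Next row=LF[7]=5
  step 5: row=5, L[5]='D', prepend. Next row=LF[5]=4
  step 6: row=4, L[4]='d', prepend. Next row=LF[4]=12
  step 7: row=12, L[12]='c', prepend. Next row=LF[12]=11
  step 8: row=11, L[11]='F', prepend. Next row=LF[11]=6
  step 9: row=6, L[6]='a', prepend. Next row=LF[6]=8
  step 10: row=8, L[8]='a', prepend. Next row=LF[8]=9
  step 11: row=9, L[9]='C', prepend. Next row=LF[9]=1
  step 12: row=1, L[1]='c', prepend. Next row=LF[1]=10
  step 13: row=10, L[10]='C', prepend. Next row=LF[10]=2
  step 14: row=2, L[2]='e', prepend. Next row=LF[2]=13
Reversed output: eCcCaaFcdDFaD$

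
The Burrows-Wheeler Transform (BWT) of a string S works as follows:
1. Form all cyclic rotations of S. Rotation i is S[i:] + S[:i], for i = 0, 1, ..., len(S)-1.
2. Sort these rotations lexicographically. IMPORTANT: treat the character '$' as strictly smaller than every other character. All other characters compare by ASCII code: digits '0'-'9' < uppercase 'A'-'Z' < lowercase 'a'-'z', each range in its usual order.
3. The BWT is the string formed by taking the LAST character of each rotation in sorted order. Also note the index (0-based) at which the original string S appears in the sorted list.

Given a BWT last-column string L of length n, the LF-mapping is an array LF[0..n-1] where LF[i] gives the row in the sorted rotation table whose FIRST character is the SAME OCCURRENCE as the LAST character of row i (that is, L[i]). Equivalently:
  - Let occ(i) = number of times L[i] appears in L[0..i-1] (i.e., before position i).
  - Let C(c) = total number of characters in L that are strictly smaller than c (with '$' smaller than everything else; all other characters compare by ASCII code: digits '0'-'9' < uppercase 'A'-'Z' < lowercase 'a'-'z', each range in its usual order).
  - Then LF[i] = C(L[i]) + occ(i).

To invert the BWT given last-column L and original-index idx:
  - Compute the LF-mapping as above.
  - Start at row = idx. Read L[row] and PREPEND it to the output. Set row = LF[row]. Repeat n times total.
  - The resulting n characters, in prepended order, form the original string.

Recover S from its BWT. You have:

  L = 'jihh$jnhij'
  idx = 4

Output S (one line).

Answer: ihhhjijnj$

Derivation:
LF mapping: 6 4 1 2 0 7 9 3 5 8
Walk LF starting at row 4, prepending L[row]:
  step 1: row=4, L[4]='$', prepend. Next row=LF[4]=0
  step 2: row=0, L[0]='j', prepend. Next row=LF[0]=6
  step 3: row=6, L[6]='n', prepend. Next row=LF[6]=9
  step 4: row=9, L[9]='j', prepend. Next row=LF[9]=8
  step 5: row=8, L[8]='i', prepend. Next row=LF[8]=5
  step 6: row=5, L[5]='j', prepend. Next row=LF[5]=7
  step 7: row=7, L[7]='h', prepend. Next row=LF[7]=3
  step 8: row=3, L[3]='h', prepend. Next row=LF[3]=2
  step 9: row=2, L[2]='h', prepend. Next row=LF[2]=1
  step 10: row=1, L[1]='i', prepend. Next row=LF[1]=4
Reversed output: ihhhjijnj$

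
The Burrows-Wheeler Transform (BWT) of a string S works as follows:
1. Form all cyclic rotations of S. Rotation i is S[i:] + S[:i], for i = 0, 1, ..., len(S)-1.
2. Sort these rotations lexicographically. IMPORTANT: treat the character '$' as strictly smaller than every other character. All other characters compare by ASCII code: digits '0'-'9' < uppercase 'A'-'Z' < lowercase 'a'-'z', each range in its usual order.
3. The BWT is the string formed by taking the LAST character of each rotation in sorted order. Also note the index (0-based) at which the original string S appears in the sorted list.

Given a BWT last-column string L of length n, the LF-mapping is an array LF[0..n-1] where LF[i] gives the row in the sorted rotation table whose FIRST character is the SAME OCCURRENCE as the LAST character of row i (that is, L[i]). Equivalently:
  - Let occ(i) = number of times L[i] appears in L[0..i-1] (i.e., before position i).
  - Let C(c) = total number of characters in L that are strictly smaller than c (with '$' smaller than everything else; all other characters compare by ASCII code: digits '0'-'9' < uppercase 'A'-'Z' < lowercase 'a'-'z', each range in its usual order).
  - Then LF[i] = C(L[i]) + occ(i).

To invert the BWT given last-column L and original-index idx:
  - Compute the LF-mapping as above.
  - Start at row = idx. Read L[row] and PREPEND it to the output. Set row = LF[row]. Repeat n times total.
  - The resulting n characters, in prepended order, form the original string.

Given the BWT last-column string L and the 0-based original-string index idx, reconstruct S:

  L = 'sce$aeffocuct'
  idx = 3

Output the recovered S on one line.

Answer: coffeecactus$

Derivation:
LF mapping: 10 2 5 0 1 6 7 8 9 3 12 4 11
Walk LF starting at row 3, prepending L[row]:
  step 1: row=3, L[3]='$', prepend. Next row=LF[3]=0
  step 2: row=0, L[0]='s', prepend. Next row=LF[0]=10
  step 3: row=10, L[10]='u', prepend. Next row=LF[10]=12
  step 4: row=12, L[12]='t', prepend. Next row=LF[12]=11
  step 5: row=11, L[11]='c', prepend. Next row=LF[11]=4
  step 6: row=4, L[4]='a', prepend. Next row=LF[4]=1
  step 7: row=1, L[1]='c', prepend. Next row=LF[1]=2
  step 8: row=2, L[2]='e', prepend. Next row=LF[2]=5
  step 9: row=5, L[5]='e', prepend. Next row=LF[5]=6
  step 10: row=6, L[6]='f', prepend. Next row=LF[6]=7
  step 11: row=7, L[7]='f', prepend. Next row=LF[7]=8
  step 12: row=8, L[8]='o', prepend. Next row=LF[8]=9
  step 13: row=9, L[9]='c', prepend. Next row=LF[9]=3
Reversed output: coffeecactus$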